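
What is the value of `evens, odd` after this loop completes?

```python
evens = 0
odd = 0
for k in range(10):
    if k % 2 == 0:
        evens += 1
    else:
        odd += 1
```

Count evens and odds in range(10)
`evens, odd` takes the values: (0, 0) → (1, 0) → (1, 1) → (2, 1) → (2, 2) → (3, 2) → (3, 3) → (4, 3) → (4, 4) → (5, 4) → (5, 5)

Answer: 5, 5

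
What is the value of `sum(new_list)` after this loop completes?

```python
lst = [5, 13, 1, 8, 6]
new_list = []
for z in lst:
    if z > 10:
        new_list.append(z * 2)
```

Sum of doubled values > 10
`new_list` takes the values: [] → [26]
So `sum(new_list)` = 26

Answer: 26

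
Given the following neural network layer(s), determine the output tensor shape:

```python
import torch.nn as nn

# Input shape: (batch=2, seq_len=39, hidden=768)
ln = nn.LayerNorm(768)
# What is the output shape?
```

Input: (2, 39, 768) -> Output: (2, 39, 768)

Answer: (2, 39, 768)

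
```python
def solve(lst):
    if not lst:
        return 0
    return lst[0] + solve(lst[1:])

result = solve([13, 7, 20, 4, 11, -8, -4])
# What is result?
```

13 + 7 + 20 + 4 + 11 + (-8) + (-4) + 0 = 43

Answer: 43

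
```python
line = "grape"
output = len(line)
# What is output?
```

Trace:
`line = "grape"` → line = 'grape'
`output = len(line)` → output = 5
So output = 5

Answer: 5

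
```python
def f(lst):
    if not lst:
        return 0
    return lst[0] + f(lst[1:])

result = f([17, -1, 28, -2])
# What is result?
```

17 + (-1) + 28 + (-2) + 0 = 42

Answer: 42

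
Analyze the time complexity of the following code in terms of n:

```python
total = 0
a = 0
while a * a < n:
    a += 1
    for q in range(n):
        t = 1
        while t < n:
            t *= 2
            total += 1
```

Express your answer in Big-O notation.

Each loop level contributes: √n × n × log n. Multiplying the contributions gives O(n√n log n).

Answer: O(n√n log n)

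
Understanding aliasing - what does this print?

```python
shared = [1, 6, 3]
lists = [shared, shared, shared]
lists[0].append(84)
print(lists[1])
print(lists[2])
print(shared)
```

Key concept: list of same reference.
Step by step:
`shared = [1, 6, 3]` → shared = [1, 6, 3]
`lists = [shared, shared, shared]` → lists = [[1, 6, 3], [1, 6, 3], [1, 6, 3]]
`lists[0].append(84)` → shared = [1, 6, 3, 84]; lists = [[1, 6, 3, 84], [1, 6, 3, 84], [1, 6, 3, 84]]
`print(lists[1])` → prints [1, 6, 3, 84]
`print(lists[2])` → prints [1, 6, 3, 84]
`print(shared)` → prints [1, 6, 3, 84]

Answer:
[1, 6, 3, 84]
[1, 6, 3, 84]
[1, 6, 3, 84]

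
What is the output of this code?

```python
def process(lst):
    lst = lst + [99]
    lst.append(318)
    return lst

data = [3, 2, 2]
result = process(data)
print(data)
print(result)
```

Key concept: rebinding parameter vs mutation.
Step by step:
`data = [3, 2, 2]` → data = [3, 2, 2]
`result = process(data)` → result = [3, 2, 2, 99, 318]
`print(data)` → prints [3, 2, 2]
`print(result)` → prints [3, 2, 2, 99, 318]

Answer:
[3, 2, 2]
[3, 2, 2, 99, 318]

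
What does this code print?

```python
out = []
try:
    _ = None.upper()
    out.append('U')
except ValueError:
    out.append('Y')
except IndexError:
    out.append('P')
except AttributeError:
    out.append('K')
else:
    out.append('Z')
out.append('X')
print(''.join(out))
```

Execution trace: 'K' (except AttributeError) → 'X' (after the try/except). Output: KX

Answer: KX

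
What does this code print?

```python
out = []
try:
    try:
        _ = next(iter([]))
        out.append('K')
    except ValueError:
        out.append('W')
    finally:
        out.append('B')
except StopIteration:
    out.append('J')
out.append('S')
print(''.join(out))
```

Execution trace: 'B' (finally) → 'J' (outer except StopIteration) → 'S' (after the try/except). Output: BJS

Answer: BJS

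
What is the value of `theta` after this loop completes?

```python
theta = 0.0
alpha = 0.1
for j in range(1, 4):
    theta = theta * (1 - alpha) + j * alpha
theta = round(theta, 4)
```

Moving average with lr=0.1
`theta` takes the values: 0.0 → 0.1 → 0.29 → 0.561

Answer: 0.561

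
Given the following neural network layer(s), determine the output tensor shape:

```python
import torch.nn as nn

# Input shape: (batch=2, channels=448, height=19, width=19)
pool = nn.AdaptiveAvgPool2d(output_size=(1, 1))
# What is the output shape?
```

Input: (2, 448, 19, 19) -> Output: (2, 448, 1, 1)

Answer: (2, 448, 1, 1)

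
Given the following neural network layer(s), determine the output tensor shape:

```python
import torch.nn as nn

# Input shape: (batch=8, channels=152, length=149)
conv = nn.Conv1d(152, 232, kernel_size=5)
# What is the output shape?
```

Input: (8, 152, 149) -> Output: (8, 232, 145)

Answer: (8, 232, 145)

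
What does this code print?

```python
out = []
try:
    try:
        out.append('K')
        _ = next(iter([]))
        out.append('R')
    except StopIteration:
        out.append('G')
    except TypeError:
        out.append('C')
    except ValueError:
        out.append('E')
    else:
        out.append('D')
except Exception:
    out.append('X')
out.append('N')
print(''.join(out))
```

Execution trace: 'K' (inner try body) → 'G' (inner except StopIteration) → 'N' (after the try/except). Output: KGN

Answer: KGN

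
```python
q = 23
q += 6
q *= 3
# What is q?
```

Trace:
`q = 23` → q = 23
`q += 6` → q = 29
`q *= 3` → q = 87
So q = 87

Answer: 87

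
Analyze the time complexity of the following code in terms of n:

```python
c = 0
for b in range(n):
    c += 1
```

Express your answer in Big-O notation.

Each loop level contributes: n. Multiplying the contributions gives O(n).

Answer: O(n)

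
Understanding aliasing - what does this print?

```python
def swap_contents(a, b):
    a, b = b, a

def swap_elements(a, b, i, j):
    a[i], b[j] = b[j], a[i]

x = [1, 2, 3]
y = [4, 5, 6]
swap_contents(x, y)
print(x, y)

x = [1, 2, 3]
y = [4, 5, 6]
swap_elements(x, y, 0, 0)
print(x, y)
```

Key concept: parameter rebinding vs mutation.
Step by step:
`x = [1, 2, 3]` → x = [1, 2, 3]
`y = [4, 5, 6]` → y = [4, 5, 6]
`swap_contents(x, y)` → no visible change to tracked variables
`print(x, y)` → prints [1, 2, 3] [4, 5, 6]
`x = [1, 2, 3]` → x = [1, 2, 3]
`y = [4, 5, 6]` → y = [4, 5, 6]
`swap_elements(x, y, 0, 0)` → x = [4, 2, 3]; y = [1, 5, 6]
`print(x, y)` → prints [4, 2, 3] [1, 5, 6]

Answer:
[1, 2, 3] [4, 5, 6]
[4, 2, 3] [1, 5, 6]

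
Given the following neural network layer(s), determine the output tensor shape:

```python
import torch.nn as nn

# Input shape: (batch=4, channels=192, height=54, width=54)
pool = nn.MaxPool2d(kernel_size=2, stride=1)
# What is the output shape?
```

Input: (4, 192, 54, 54) -> Output: (4, 192, 53, 53)

Answer: (4, 192, 53, 53)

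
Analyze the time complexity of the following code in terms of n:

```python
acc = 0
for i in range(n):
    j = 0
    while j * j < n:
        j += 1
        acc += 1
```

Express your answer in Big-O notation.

Each loop level contributes: n × √n. Multiplying the contributions gives O(n√n).

Answer: O(n√n)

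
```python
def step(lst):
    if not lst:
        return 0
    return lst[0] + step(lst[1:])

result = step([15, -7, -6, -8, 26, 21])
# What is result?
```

15 + (-7) + (-6) + (-8) + 26 + 21 + 0 = 41

Answer: 41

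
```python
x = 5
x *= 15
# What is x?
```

Trace:
`x = 5` → x = 5
`x *= 15` → x = 75
So x = 75

Answer: 75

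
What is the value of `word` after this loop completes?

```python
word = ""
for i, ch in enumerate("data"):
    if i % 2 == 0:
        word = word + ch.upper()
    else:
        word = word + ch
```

Uppercase even positions in 'data'
`word` takes the values: "" → "D" → "Da" → "DaT" → "DaTa"

Answer: "DaTa"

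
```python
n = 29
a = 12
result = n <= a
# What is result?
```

Trace:
`n = 29` → n = 29
`a = 12` → a = 12
`result = n <= a` → result = False
So result = False

Answer: False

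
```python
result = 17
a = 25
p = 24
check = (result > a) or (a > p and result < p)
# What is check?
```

Trace:
`result = 17` → result = 17
`a = 25` → a = 25
`p = 24` → p = 24
`check = (result > a) or (a > p and result < p)` → check = True
So check = True

Answer: True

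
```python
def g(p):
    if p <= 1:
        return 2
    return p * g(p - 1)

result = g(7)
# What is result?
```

g(7) = 7 * 6 * 5 * 4 * 3 * 2 * 2 = 10080

Answer: 10080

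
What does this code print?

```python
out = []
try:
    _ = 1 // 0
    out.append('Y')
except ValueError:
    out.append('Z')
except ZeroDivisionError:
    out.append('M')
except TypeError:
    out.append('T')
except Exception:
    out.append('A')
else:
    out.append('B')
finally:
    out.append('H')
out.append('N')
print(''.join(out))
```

Execution trace: 'M' (except ZeroDivisionError) → 'H' (finally) → 'N' (after the try/except). Output: MHN

Answer: MHN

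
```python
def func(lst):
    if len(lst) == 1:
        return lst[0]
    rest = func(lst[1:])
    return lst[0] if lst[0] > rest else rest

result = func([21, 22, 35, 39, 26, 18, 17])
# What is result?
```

Recursive max over [21, 22, 35, 39, 26, 18, 17] = 39

Answer: 39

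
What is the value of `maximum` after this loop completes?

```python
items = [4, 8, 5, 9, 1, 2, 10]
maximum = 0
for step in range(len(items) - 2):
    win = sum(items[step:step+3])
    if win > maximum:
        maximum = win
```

Max sum of 3-element window in [4, 8, 5, 9, 1, 2, 10]
`maximum` takes the values: 0 → 17 → 22

Answer: 22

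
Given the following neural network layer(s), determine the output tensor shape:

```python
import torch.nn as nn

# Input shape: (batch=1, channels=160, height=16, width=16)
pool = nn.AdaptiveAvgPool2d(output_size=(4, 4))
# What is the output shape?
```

Input: (1, 160, 16, 16) -> Output: (1, 160, 4, 4)

Answer: (1, 160, 4, 4)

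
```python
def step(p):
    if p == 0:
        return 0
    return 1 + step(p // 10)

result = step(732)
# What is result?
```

Count of digits of 732: 3

Answer: 3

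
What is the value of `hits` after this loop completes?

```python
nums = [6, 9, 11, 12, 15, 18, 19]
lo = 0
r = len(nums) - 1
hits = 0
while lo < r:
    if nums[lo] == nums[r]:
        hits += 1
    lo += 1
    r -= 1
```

Count matching pairs from ends
`hits` takes the values: 0

Answer: 0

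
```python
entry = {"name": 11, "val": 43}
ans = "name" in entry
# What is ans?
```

Trace:
`entry = {"name": 11, "val": 43}` → entry = {'name': 11, 'val': 43}
`ans = "name" in entry` → ans = True
So ans = True

Answer: True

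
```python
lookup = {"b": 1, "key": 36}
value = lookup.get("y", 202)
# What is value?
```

Trace:
`lookup = {"b": 1, "key": 36}` → lookup = {'b': 1, 'key': 36}
`value = lookup.get("y", 202)` → value = 202
So value = 202

Answer: 202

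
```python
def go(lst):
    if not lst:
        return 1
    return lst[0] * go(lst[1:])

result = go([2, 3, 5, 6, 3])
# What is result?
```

Product over [2, 3, 5, 6, 3] = 2 * 3 * 5 * 6 * 3 = 540

Answer: 540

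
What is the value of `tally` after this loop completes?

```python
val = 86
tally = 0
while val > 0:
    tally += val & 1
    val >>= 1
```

Count set bits in 86 (binary: 0b1010110)
`tally` takes the values: 0 → 1 → 2 → 3 → 4

Answer: 4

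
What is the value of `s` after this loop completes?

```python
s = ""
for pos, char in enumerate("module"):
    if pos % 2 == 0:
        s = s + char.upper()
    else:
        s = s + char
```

Uppercase even positions in 'module'
`s` takes the values: "" → "M" → "Mo" → "MoD" → "MoDu" → "MoDuL" → "MoDuLe"

Answer: "MoDuLe"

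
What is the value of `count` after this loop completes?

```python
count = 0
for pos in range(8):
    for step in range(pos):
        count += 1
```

Triangle number: 0+1+2+...+7
`count` takes the values: 0 → 1 → 2 → 3 → 4 → 5 → 6 → 7 → 8 → 9 → 10 → 11 → 12 → 13 → 14 → 15 → 16 → 17 → 18 → 19 → 20 → 21 → 22 → 23 → 24 → 25 → 26 → 27 → 28

Answer: 28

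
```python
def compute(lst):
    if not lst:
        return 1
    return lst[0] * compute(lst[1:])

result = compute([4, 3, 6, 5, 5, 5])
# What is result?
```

Product over [4, 3, 6, 5, 5, 5] = 4 * 3 * 6 * 5 * 5 * 5 = 9000

Answer: 9000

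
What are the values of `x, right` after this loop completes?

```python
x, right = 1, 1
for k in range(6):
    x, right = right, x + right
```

Fibonacci: after 6 iterations
`x, right` takes the values: (1, 1) → (1, 2) → (2, 3) → (3, 5) → (5, 8) → (8, 13) → (13, 21)

Answer: 13, 21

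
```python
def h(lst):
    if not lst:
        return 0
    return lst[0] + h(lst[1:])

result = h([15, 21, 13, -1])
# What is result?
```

15 + 21 + 13 + (-1) + 0 = 48

Answer: 48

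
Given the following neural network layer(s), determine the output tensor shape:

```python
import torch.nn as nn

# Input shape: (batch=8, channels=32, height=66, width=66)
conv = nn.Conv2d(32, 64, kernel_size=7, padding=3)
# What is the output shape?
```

Input: (8, 32, 66, 66) -> Output: (8, 64, 66, 66)

Answer: (8, 64, 66, 66)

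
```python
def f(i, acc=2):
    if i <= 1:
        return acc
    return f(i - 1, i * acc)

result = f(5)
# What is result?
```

Accumulator trace (n, acc): (5, 2) -> (4, 10) -> (3, 40) -> (2, 120) -> (1, 240) -> return 240

Answer: 240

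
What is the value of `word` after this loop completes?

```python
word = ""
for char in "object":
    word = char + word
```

Reverse 'object'
`word` takes the values: "" → "o" → "bo" → "jbo" → "ejbo" → "cejbo" → "tcejbo"

Answer: "tcejbo"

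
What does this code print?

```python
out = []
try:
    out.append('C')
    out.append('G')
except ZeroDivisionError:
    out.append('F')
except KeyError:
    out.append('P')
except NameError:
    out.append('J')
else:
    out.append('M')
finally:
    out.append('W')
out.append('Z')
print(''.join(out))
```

Execution trace: 'C' (try body) → 'G' (try body, no exception) → 'M' (else) → 'W' (finally) → 'Z' (after the try/except). Output: CGMWZ

Answer: CGMWZ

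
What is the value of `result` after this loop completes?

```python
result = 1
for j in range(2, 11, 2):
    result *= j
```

Product of even numbers 2 to 10
`result` takes the values: 1 → 2 → 8 → 48 → 384 → 3840

Answer: 3840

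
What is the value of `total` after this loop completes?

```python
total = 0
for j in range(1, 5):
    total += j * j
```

Sum of squares 1² to 4² = 30
`total` takes the values: 0 → 1 → 5 → 14 → 30

Answer: 30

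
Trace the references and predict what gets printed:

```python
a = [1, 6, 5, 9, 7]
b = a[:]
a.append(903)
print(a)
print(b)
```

Key concept: slice [:] creates copy.
Step by step:
`a = [1, 6, 5, 9, 7]` → a = [1, 6, 5, 9, 7]
`b = a[:]` → b = [1, 6, 5, 9, 7]
`a.append(903)` → a = [1, 6, 5, 9, 7, 903]
`print(a)` → prints [1, 6, 5, 9, 7, 903]
`print(b)` → prints [1, 6, 5, 9, 7]

Answer:
[1, 6, 5, 9, 7, 903]
[1, 6, 5, 9, 7]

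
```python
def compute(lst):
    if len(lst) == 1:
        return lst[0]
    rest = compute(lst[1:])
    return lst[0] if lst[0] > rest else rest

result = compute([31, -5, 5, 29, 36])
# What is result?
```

Recursive max over [31, -5, 5, 29, 36] = 36

Answer: 36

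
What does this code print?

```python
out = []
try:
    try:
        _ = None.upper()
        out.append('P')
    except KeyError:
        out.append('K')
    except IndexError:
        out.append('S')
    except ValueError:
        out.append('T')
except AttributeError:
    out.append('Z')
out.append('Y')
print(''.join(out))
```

Execution trace: 'Z' (outer except AttributeError) → 'Y' (after the try/except). Output: ZY

Answer: ZY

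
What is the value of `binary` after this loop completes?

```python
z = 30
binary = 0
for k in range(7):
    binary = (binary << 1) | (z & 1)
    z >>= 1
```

Reverse lowest 7 bits of 30
`binary` takes the values: 0 → 1 → 3 → 7 → 15 → 30 → 60

Answer: 60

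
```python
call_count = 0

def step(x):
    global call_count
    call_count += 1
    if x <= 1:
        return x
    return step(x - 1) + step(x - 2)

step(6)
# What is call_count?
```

Calls(x) = 1 + Calls(x-1) + Calls(x-2); Calls(0)=Calls(1)=1. For x=6 this gives 25.

Answer: 25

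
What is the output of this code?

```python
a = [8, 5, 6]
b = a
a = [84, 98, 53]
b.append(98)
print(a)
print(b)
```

Key concept: rebinding vs mutation: a is rebound to a new list, b still points at the original.
Step by step:
`a = [8, 5, 6]` → a = [8, 5, 6]
`b = a` → b = [8, 5, 6] (same object as a)
`a = [84, 98, 53]` → a = [84, 98, 53]
`b.append(98)` → b = [8, 5, 6, 98]
`print(a)` → prints [84, 98, 53]
`print(b)` → prints [8, 5, 6, 98]

Answer:
[84, 98, 53]
[8, 5, 6, 98]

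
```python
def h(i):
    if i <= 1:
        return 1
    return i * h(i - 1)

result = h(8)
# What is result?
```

h(8) = 8 * 7 * 6 * 5 * 4 * 3 * 2 * 1 = 40320

Answer: 40320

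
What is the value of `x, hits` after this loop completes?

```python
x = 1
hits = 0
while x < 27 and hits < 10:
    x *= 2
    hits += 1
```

Double until >= 27 or 10 iterations
`x, hits` takes the values: (1, 0) → (2, 0) → (2, 1) → (4, 1) → (4, 2) → (8, 2) → (8, 3) → (16, 3) → (16, 4) → (32, 4) → (32, 5)

Answer: 32, 5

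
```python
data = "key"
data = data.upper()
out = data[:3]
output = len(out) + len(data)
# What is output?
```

Trace:
`data = "key"` → data = 'key'
`data = data.upper()` → data = 'KEY'
`out = data[:3]` → out = 'KEY'
`output = len(out) + len(data)` → output = 6
So output = 6

Answer: 6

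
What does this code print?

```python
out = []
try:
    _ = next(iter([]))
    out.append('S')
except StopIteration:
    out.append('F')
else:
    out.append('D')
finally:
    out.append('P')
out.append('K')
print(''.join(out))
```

Execution trace: 'F' (except StopIteration) → 'P' (finally) → 'K' (after the try/except). Output: FPK

Answer: FPK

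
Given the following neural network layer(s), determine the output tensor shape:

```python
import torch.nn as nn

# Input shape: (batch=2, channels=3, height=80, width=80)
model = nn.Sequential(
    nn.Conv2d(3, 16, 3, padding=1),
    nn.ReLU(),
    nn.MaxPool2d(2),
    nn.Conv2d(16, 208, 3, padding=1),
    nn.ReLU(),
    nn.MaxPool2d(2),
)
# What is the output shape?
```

Input: (2, 3, 80, 80) -> after first Conv2d: (2, 16, 80, 80) -> after first MaxPool2d: (2, 16, 40, 40) -> after second Conv2d: (2, 208, 40, 40) -> Output: (2, 208, 20, 20)

Answer: (2, 208, 20, 20)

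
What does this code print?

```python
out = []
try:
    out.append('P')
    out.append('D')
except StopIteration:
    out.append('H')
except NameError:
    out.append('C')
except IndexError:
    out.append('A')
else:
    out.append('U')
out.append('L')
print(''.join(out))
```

Execution trace: 'P' (try body) → 'D' (try body, no exception) → 'U' (else) → 'L' (after the try/except). Output: PDUL

Answer: PDUL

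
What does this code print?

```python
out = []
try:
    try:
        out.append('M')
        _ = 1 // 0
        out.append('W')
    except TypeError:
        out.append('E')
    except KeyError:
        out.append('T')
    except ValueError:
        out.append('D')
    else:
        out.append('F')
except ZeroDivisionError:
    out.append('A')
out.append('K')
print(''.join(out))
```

Execution trace: 'M' (inner try body) → 'A' (outer except ZeroDivisionError) → 'K' (after the try/except). Output: MAK

Answer: MAK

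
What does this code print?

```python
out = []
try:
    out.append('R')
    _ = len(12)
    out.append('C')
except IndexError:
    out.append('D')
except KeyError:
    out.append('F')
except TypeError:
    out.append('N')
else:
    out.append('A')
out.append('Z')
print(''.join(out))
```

Execution trace: 'R' (try body) → 'N' (except TypeError) → 'Z' (after the try/except). Output: RNZ

Answer: RNZ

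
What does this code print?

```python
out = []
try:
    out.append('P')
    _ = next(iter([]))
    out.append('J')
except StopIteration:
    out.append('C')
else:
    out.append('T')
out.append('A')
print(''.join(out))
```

Execution trace: 'P' (try body) → 'C' (except StopIteration) → 'A' (after the try/except). Output: PCA

Answer: PCA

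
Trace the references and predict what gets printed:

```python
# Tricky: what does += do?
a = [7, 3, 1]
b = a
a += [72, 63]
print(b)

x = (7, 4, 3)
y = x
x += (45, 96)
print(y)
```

Key concept: += behavior differs for mutable vs immutable.
Step by step:
`a = [7, 3, 1]` → a = [7, 3, 1]
`b = a` → b = [7, 3, 1] (same object as a)
`a += [72, 63]` → a = [7, 3, 1, 72, 63] (same object as b); b = [7, 3, 1, 72, 63] (same object as a)
`print(b)` → prints [7, 3, 1, 72, 63]
`x = (7, 4, 3)` → x = (7, 4, 3)
`y = x` → y = (7, 4, 3)
`x += (45, 96)` → x = (7, 4, 3, 45, 96)
`print(y)` → prints (7, 4, 3)

Answer:
[7, 3, 1, 72, 63]
(7, 4, 3)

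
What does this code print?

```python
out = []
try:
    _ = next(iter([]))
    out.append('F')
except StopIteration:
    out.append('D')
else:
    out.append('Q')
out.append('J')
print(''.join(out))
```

Execution trace: 'D' (except StopIteration) → 'J' (after the try/except). Output: DJ

Answer: DJ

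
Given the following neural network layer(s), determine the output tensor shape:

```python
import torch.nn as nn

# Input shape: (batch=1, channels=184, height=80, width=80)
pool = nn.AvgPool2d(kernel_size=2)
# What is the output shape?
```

Input: (1, 184, 80, 80) -> Output: (1, 184, 40, 40)

Answer: (1, 184, 40, 40)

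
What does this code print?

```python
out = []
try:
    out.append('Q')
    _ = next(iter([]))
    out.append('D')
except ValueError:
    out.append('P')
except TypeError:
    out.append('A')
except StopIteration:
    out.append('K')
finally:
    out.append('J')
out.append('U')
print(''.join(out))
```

Execution trace: 'Q' (try body) → 'K' (except StopIteration) → 'J' (finally) → 'U' (after the try/except). Output: QKJU

Answer: QKJU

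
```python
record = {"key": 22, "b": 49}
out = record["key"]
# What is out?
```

Trace:
`record = {"key": 22, "b": 49}` → record = {'key': 22, 'b': 49}
`out = record["key"]` → out = 22
So out = 22

Answer: 22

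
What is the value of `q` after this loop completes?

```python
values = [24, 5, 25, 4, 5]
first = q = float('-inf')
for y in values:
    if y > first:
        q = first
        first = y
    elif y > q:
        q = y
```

Second largest (with repeats) in [24, 5, 25, 4, 5]
`q` takes the values: -inf → 5 → 24

Answer: 24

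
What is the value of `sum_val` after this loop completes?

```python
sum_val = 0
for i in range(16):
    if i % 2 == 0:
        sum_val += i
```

Sum of even numbers 0 to 15
`sum_val` takes the values: 0 → 2 → 6 → 12 → 20 → 30 → 42 → 56

Answer: 56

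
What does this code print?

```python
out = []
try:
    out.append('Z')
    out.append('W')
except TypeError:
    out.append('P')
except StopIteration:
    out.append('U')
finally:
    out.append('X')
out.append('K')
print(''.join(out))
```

Execution trace: 'Z' (try body) → 'W' (try body, no exception) → 'X' (finally) → 'K' (after the try/except). Output: ZWXK

Answer: ZWXK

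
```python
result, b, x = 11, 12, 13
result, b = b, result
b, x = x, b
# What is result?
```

Trace:
`result, b, x = 11, 12, 13` → result = 11; b = 12; x = 13
`result, b = b, result` → result = 12; b = 11
`b, x = x, b` → b = 13; x = 11
So result = 12

Answer: 12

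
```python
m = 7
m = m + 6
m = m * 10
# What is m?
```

Trace:
`m = 7` → m = 7
`m = m + 6` → m = 13
`m = m * 10` → m = 130
So m = 130

Answer: 130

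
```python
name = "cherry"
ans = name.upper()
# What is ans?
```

Trace:
`name = "cherry"` → name = 'cherry'
`ans = name.upper()` → ans = 'CHERRY'
So ans = 'CHERRY'

Answer: 'CHERRY'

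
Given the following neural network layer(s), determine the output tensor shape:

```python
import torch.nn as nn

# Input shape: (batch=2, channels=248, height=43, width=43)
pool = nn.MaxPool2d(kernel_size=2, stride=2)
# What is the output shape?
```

Input: (2, 248, 43, 43) -> Output: (2, 248, 21, 21)

Answer: (2, 248, 21, 21)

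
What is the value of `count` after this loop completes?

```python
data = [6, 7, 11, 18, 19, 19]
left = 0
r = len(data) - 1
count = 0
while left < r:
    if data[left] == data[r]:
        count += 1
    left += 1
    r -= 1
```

Count matching pairs from ends
`count` takes the values: 0

Answer: 0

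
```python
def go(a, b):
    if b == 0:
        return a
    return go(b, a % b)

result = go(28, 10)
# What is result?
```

go(28, 10) -> go(10, 8) -> go(8, 2) -> go(2, 0) -> 2

Answer: 2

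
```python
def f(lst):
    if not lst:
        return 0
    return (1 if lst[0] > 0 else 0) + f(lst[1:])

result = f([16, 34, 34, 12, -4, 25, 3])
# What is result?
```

Count of positive elements in [16, 34, 34, 12, -4, 25, 3] = 6

Answer: 6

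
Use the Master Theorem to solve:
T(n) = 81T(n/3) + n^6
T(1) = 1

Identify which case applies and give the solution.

a=81, b=3, f(n)=n^6. log_3(81) = 4. Since c=6 > 4 and the regularity condition holds (81(n/3)^6 = (81/3^6)n^6 with 81/3^6 < 1), Case 3 applies: T(n) = Θ(f(n)) = O(n^6).

Answer: O(n^6) - Case 3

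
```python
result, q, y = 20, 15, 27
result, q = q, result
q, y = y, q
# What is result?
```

Trace:
`result, q, y = 20, 15, 27` → result = 20; q = 15; y = 27
`result, q = q, result` → result = 15; q = 20
`q, y = y, q` → q = 27; y = 20
So result = 15

Answer: 15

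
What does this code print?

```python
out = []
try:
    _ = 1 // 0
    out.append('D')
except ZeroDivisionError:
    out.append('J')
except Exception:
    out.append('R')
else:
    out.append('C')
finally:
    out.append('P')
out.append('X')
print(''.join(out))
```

Execution trace: 'J' (except ZeroDivisionError) → 'P' (finally) → 'X' (after the try/except). Output: JPX

Answer: JPX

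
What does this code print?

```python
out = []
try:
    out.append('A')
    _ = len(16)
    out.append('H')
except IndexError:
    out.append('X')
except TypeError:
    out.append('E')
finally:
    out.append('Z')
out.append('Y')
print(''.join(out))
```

Execution trace: 'A' (try body) → 'E' (except TypeError) → 'Z' (finally) → 'Y' (after the try/except). Output: AEZY

Answer: AEZY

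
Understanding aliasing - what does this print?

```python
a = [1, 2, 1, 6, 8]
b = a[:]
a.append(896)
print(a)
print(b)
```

Key concept: slice [:] creates copy.
Step by step:
`a = [1, 2, 1, 6, 8]` → a = [1, 2, 1, 6, 8]
`b = a[:]` → b = [1, 2, 1, 6, 8]
`a.append(896)` → a = [1, 2, 1, 6, 8, 896]
`print(a)` → prints [1, 2, 1, 6, 8, 896]
`print(b)` → prints [1, 2, 1, 6, 8]

Answer:
[1, 2, 1, 6, 8, 896]
[1, 2, 1, 6, 8]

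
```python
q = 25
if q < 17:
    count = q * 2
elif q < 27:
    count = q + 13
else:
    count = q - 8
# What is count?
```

Trace:
`q = 25` → q = 25
`if q < 17: ...` → q < 17 is False, q < 27 is True → count = 38
So count = 38

Answer: 38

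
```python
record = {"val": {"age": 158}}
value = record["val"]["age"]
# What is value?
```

Trace:
`record = {"val": {"age": 158}}` → record = {'val': {'age': 158}}
`value = record["val"]["age"]` → value = 158
So value = 158

Answer: 158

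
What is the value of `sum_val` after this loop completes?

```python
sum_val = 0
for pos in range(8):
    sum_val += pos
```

Sum of 0 to 7 = 28
`sum_val` takes the values: 0 → 1 → 3 → 6 → 10 → 15 → 21 → 28

Answer: 28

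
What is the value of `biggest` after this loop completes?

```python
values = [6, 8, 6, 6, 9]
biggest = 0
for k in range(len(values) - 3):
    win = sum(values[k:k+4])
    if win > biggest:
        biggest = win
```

Max sum of 4-element window in [6, 8, 6, 6, 9]
`biggest` takes the values: 0 → 26 → 29

Answer: 29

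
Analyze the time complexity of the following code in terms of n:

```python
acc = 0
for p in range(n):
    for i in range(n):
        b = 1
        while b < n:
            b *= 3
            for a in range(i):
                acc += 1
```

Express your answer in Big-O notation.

Each loop level contributes: n × n × log n × n. Multiplying the contributions gives O(n^3 log n).

Answer: O(n^3 log n)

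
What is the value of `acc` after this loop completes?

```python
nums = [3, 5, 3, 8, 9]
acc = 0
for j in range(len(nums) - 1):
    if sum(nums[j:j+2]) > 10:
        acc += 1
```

Count windows with sum > 10
`acc` takes the values: 0 → 1 → 2

Answer: 2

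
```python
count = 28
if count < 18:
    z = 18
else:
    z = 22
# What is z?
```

Trace:
`count = 28` → count = 28
`if count < 18: ...` → count < 18 is False, take else branch → z = 22
So z = 22

Answer: 22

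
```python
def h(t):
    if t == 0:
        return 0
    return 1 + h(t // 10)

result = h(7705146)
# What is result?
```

Count of digits of 7705146: 7

Answer: 7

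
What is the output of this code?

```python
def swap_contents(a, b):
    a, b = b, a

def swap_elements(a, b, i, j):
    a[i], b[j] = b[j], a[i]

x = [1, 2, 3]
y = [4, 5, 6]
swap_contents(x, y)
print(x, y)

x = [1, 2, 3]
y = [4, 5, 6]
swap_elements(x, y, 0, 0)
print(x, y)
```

Key concept: parameter rebinding vs mutation.
Step by step:
`x = [1, 2, 3]` → x = [1, 2, 3]
`y = [4, 5, 6]` → y = [4, 5, 6]
`swap_contents(x, y)` → no visible change to tracked variables
`print(x, y)` → prints [1, 2, 3] [4, 5, 6]
`x = [1, 2, 3]` → x = [1, 2, 3]
`y = [4, 5, 6]` → y = [4, 5, 6]
`swap_elements(x, y, 0, 0)` → x = [4, 2, 3]; y = [1, 5, 6]
`print(x, y)` → prints [4, 2, 3] [1, 5, 6]

Answer:
[1, 2, 3] [4, 5, 6]
[4, 2, 3] [1, 5, 6]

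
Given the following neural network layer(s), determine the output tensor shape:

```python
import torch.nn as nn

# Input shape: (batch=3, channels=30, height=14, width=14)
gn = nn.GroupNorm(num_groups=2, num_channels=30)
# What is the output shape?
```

Input: (3, 30, 14, 14) -> Output: (3, 30, 14, 14)

Answer: (3, 30, 14, 14)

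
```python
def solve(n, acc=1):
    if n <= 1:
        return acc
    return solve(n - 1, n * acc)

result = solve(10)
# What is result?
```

Accumulator trace (n, acc): (10, 1) -> (9, 10) -> (8, 90) -> (7, 720) -> (6, 5040) -> (5, 30240) -> (4, 151200) -> (3, 604800) -> (2, 1814400) -> (1, 3628800) -> return 3628800

Answer: 3628800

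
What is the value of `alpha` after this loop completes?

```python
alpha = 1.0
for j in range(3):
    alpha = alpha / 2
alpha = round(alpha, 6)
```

Halving LR 3 times: 1 / 2^3
`alpha` takes the values: 1.0 → 0.5 → 0.25 → 0.125

Answer: 0.125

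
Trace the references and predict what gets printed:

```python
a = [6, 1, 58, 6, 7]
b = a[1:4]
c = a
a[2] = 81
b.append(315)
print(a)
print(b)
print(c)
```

Key concept: slice vs alias.
Step by step:
`a = [6, 1, 58, 6, 7]` → a = [6, 1, 58, 6, 7]
`b = a[1:4]` → b = [1, 58, 6]
`c = a` → c = [6, 1, 58, 6, 7] (same object as a)
`a[2] = 81` → a = [6, 1, 81, 6, 7] (same object as c); c = [6, 1, 81, 6, 7] (same object as a)
`b.append(315)` → b = [1, 58, 6, 315]
`print(a)` → prints [6, 1, 81, 6, 7]
`print(b)` → prints [1, 58, 6, 315]
`print(c)` → prints [6, 1, 81, 6, 7]

Answer:
[6, 1, 81, 6, 7]
[1, 58, 6, 315]
[6, 1, 81, 6, 7]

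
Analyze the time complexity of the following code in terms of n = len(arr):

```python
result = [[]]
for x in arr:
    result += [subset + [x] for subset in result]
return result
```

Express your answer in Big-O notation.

This is subset (power-set) generation — 2^n subsets, each materialised as a list of up to n elements. Time complexity: O(n · 2^n).

Answer: O(n · 2^n)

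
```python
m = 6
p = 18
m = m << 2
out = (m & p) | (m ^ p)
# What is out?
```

Trace:
`m = 6` → m = 6
`p = 18` → p = 18
`m = m << 2` → m = 24
`out = (m & p) | (m ^ p)` → out = 26
So out = 26

Answer: 26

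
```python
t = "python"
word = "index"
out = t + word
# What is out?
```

Trace:
`t = "python"` → t = 'python'
`word = "index"` → word = 'index'
`out = t + word` → out = 'pythonindex'
So out = 'pythonindex'

Answer: 'pythonindex'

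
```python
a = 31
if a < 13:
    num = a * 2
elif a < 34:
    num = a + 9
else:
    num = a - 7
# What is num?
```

Trace:
`a = 31` → a = 31
`if a < 13: ...` → a < 13 is False, a < 34 is True → num = 40
So num = 40

Answer: 40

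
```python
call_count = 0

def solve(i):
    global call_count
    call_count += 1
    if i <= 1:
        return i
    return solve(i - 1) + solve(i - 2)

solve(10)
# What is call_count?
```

Calls(i) = 1 + Calls(i-1) + Calls(i-2); Calls(0)=Calls(1)=1. For i=10 this gives 177.

Answer: 177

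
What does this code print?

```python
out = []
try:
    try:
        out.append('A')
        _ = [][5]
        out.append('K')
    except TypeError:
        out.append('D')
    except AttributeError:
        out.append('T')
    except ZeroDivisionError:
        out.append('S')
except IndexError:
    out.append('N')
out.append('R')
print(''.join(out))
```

Execution trace: 'A' (try body) → 'N' (outer except IndexError) → 'R' (after the try/except). Output: ANR

Answer: ANR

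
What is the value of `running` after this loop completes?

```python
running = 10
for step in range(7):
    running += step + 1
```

Start at 10, add 1 to 7 = 38
`running` takes the values: 10 → 11 → 13 → 16 → 20 → 25 → 31 → 38

Answer: 38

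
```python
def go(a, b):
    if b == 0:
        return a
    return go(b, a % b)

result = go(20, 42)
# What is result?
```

go(20, 42) -> go(42, 20) -> go(20, 2) -> go(2, 0) -> 2

Answer: 2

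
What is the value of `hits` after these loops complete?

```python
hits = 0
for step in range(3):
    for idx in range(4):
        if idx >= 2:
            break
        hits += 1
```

Inner breaks at 2, outer runs 3 times
`hits` takes the values: 0 → 1 → 2 → 3 → 4 → 5 → 6

Answer: 6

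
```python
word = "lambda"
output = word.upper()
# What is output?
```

Trace:
`word = "lambda"` → word = 'lambda'
`output = word.upper()` → output = 'LAMBDA'
So output = 'LAMBDA'

Answer: 'LAMBDA'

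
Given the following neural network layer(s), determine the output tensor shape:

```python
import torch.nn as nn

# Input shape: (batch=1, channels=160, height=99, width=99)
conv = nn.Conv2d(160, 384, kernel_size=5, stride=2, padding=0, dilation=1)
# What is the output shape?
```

Input: (1, 160, 99, 99) -> Output: (1, 384, 48, 48)

Answer: (1, 384, 48, 48)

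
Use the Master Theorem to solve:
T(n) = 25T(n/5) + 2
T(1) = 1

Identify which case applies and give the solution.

a=25, b=5, f(n)=2. log_5(25) = 2. Since c=0 < 2, Case 1 applies: T(n) = Θ(n^log_b(a)) = O(n^2).

Answer: O(n^2) - Case 1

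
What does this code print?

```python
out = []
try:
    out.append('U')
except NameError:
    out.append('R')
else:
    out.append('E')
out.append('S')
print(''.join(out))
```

Execution trace: 'U' (try body, no exception) → 'E' (else) → 'S' (after the try/except). Output: UES

Answer: UES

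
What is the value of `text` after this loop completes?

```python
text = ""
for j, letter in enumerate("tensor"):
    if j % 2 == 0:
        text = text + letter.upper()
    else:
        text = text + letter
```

Uppercase even positions in 'tensor'
`text` takes the values: "" → "T" → "Te" → "TeN" → "TeNs" → "TeNsO" → "TeNsOr"

Answer: "TeNsOr"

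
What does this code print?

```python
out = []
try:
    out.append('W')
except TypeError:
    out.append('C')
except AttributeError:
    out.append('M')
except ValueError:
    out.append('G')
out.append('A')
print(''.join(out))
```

Execution trace: 'W' (try body, no exception) → 'A' (after the try/except). Output: WA

Answer: WA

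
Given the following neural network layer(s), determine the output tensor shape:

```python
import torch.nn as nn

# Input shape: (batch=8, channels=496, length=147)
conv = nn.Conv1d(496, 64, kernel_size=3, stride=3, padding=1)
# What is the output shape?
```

Input: (8, 496, 147) -> Output: (8, 64, 49)

Answer: (8, 64, 49)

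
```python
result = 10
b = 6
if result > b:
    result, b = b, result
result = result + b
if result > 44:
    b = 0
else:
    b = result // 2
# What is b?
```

Trace:
`result = 10` → result = 10
`b = 6` → b = 6
`if result > b: ...` → result > b is True → result = 6; b = 10
`result = result + b` → result = 16
`if result > 44: ...` → result > 44 is False, take else branch → b = 8
So b = 8

Answer: 8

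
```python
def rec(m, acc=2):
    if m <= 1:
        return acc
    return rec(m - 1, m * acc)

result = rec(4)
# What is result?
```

Accumulator trace (n, acc): (4, 2) -> (3, 8) -> (2, 24) -> (1, 48) -> return 48

Answer: 48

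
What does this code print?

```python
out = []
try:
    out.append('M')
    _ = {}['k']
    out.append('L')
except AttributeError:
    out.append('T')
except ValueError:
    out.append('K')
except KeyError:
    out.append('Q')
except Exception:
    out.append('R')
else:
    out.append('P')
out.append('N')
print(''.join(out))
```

Execution trace: 'M' (try body) → 'Q' (except KeyError) → 'N' (after the try/except). Output: MQN

Answer: MQN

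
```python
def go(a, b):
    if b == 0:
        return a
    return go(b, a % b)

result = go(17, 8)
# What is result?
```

go(17, 8) -> go(8, 1) -> go(1, 0) -> 1

Answer: 1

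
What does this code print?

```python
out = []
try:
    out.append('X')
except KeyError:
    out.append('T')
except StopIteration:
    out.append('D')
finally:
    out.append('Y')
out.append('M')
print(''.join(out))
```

Execution trace: 'X' (try body, no exception) → 'Y' (finally) → 'M' (after the try/except). Output: XYM

Answer: XYM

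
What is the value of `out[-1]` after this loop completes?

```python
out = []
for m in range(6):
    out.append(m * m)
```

Last element of squares 0 to 5
`out` takes the values: [] → [0] → [0, 1] → [0, 1, 4] → [0, 1, 4, 9] → [0, 1, 4, 9, 16] → [0, 1, 4, 9, 16, 25]
So `out[-1]` = 25

Answer: 25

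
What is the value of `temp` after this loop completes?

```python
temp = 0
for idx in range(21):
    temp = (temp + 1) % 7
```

Increment mod 7, 21 times = 0
`temp` takes the values: 0 → 1 → 2 → 3 → 4 → 5 → 6 → 0 → 1 → 2 → 3 → 4 → 5 → 6 → 0 → 1 → 2 → 3 → 4 → 5 → 6 → 0

Answer: 0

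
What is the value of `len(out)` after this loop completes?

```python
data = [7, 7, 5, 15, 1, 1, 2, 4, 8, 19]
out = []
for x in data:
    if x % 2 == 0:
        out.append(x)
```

Count even numbers in [7, 7, 5, 15, 1, 1, 2, 4, 8, 19]
`out` takes the values: [] → [2] → [2, 4] → [2, 4, 8]
So `len(out)` = 3

Answer: 3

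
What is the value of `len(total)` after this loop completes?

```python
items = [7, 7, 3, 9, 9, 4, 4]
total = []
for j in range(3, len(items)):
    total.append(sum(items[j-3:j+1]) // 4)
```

Number of 4-element averages
`total` takes the values: [] → [6] → [6, 7] → [6, 7, 6] → [6, 7, 6, 6]
So `len(total)` = 4

Answer: 4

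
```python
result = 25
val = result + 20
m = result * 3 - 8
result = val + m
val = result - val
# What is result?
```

Trace:
`result = 25` → result = 25
`val = result + 20` → val = 45
`m = result * 3 - 8` → m = 67
`result = val + m` → result = 112
`val = result - val` → val = 67
So result = 112

Answer: 112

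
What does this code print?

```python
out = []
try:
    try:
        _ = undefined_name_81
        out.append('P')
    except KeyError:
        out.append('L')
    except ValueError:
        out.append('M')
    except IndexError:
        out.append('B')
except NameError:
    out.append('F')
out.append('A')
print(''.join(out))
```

Execution trace: 'F' (outer except NameError) → 'A' (after the try/except). Output: FA

Answer: FA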